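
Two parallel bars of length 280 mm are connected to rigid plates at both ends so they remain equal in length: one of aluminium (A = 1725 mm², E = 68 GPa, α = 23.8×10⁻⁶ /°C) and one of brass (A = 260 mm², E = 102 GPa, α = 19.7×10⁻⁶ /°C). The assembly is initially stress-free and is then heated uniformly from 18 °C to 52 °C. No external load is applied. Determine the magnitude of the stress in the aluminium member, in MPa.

σ ≈ 1.75 MPa (compressive)

Both members must finish at the same length. With the larger α, the aluminium tends to over-expand; the plates restrain it, putting the aluminium in compression and the brass in tension. With no external load the two internal forces are equal and opposite, magnitude P.
Setting the final lengths equal and cancelling L: (α₁ − α₂)ΔT = P/(A₁E₁) + P/(A₂E₂).
|α₁ − α₂|·ΔT = 4.1×10⁻⁶ × 34 = 0.0001394.
1/(A₁E₁) + 1/(A₂E₂) = 1/(1725×68×10³) + 1/(260×102×10³) = 4.623×10⁻⁸ N⁻¹.
P = 0.0001394 / 4.623×10⁻⁸ = 3015 N = 3.015 kN.
σ_{aluminium} = P/A₁ = 3015/1725 = 1.748 MPa, compressive.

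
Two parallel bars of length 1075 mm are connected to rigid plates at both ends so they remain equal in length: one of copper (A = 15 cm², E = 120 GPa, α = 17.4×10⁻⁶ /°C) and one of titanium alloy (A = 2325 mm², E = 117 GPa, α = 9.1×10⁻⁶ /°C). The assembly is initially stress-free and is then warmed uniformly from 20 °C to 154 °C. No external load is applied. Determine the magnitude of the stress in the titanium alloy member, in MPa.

The copper has the larger α, so on heating it would change length more than the titanium alloy if both were free. The rigid plates force a common final length, so the copper is put into compression and the titanium alloy into tension, with equal and opposite forces P (no external load).
Compatibility of the two members (thermal + elastic change equal): (α₁ − α₂)ΔT = P·[1/(A₁E₁) + 1/(A₂E₂)].
|α₁ − α₂|·ΔT = 8.3×10⁻⁶ × 134 = 0.001112.
1/(A₁E₁) + 1/(A₂E₂) = 1/(1500×120×10³) + 1/(2325×117×10³) = 9.232×10⁻⁹ N⁻¹.
So P = 0.001112 / 9.232×10⁻⁹ = 120.5 kN.
σ_{titanium alloy} = P/A₂ = 120500/2325 = 51.82 MPa, tensile.

σ ≈ 51.8 MPa (tensile)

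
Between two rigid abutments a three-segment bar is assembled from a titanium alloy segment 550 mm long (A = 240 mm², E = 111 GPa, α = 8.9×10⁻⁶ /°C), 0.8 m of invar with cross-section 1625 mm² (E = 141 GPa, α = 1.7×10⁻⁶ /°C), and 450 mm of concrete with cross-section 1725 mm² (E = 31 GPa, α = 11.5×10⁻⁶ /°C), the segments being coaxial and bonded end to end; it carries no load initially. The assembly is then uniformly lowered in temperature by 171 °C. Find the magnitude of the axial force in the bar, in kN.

P ≈ 60 kN (tensile)

With the walls removed the bar would change length by δ_free = Σ αᵢΔT Lᵢ = 8.9×10⁻⁶×171×550 + 1.7×10⁻⁶×171×800 + 11.5×10⁻⁶×171×450 = 1.955 mm.
The rigid supports impose zero overall length change; the single axial force P common to all segments must satisfy P Σ Lᵢ/(AᵢEᵢ) = δ_free.
The series flexibility is Σ Lᵢ/(AᵢEᵢ) = 550/(240×111×10³) + 800/(1625×141×10³) + 450/(1725×31×10³) = 3.255×10⁻⁵ mm/N.
So P = 1.955 / 3.255×10⁻⁵ = 60.04 kN, tensile.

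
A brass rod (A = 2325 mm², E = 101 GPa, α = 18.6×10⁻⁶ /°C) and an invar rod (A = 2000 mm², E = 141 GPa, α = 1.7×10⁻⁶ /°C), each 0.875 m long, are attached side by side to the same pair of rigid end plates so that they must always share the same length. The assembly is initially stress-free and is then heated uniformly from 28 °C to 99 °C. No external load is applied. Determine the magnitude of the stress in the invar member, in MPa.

The brass has the larger α, so on heating it would change length more than the invar if both were free. The rigid plates force a common final length, so the brass is put into compression and the invar into tension, with equal and opposite forces P (no external load).
Equating the net (thermal + elastic) strains gives |α₁ − α₂|·ΔT = P·[1/(A₁E₁) + 1/(A₂E₂)].
|α₁ − α₂|·ΔT = 16.9×10⁻⁶ × 71 = 0.0012.
1/(A₁E₁) + 1/(A₂E₂) = 1/(2325×101×10³) + 1/(2000×141×10³) = 7.805×10⁻⁹ N⁻¹.
So P = 0.0012 / 7.805×10⁻⁹ = 153.7 kN.
σ_{invar} = P/A₂ = 153700/2000 = 76.87 MPa, tensile.

σ ≈ 76.9 MPa (tensile)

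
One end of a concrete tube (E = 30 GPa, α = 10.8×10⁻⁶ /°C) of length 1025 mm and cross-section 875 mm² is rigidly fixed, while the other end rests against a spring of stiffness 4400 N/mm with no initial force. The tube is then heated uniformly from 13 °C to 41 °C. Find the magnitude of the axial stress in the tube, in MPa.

σ ≈ 1.33 MPa (compressive)

The unrestrained thermal change is αΔT L = 10.8×10⁻⁶ × 28 × 1025 = 0.31 mm.
Let P be the compressive force at the spring. The tube shortens elastically by PL/(AE) and the spring compresses by P/k; together these equal δ_free.
P [ L/(AE) + 1/k ] = δ_free → P [ 1025/(875×30×10³) + 1/(4400) ] = 0.31.
P = 0.31 / 0.0002663 = 1164 N.
σ = P/A = 1164/875 = 1.33 MPa.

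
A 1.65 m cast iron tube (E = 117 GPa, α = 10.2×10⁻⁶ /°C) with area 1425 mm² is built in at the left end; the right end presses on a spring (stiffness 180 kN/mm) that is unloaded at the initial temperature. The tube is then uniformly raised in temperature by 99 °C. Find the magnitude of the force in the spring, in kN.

The unrestrained thermal change is αΔT L = 10.2×10⁻⁶ × 99 × 1650 = 1.666 mm.
Let P be the compressive force at the spring. The tube shortens elastically by PL/(AE) and the spring compresses by P/k; together these equal δ_free.
P [ L/(AE) + 1/k ] = δ_free → P [ 1650/(1425×117×10³) + 1/(180×10³) ] = 1.666.
P = 1.666 / 1.545×10⁻⁵ = 107800 N.

P ≈ 108 kN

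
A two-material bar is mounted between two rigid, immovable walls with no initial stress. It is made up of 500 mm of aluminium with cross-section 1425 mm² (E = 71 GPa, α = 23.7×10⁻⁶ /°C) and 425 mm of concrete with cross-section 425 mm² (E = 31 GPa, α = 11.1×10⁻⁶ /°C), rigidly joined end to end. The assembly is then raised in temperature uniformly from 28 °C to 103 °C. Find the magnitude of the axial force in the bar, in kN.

If the supports were absent, the total length change would be Σ αᵢΔT Lᵢ = 23.7×10⁻⁶×75×500 + 11.1×10⁻⁶×75×425 = 1.243 mm.
The walls prevent any net length change, so an axial force P (same in every segment) develops. Compatibility: P · Σ Lᵢ/(AᵢEᵢ) = δ_free.
The series flexibility is Σ Lᵢ/(AᵢEᵢ) = 500/(1425×71×10³) + 425/(425×31×10³) = 3.72×10⁻⁵ mm/N.
P = 1.243 / 3.72×10⁻⁵ = 33400 N = 33.4 kN, compressive.

P ≈ 33.4 kN (compressive)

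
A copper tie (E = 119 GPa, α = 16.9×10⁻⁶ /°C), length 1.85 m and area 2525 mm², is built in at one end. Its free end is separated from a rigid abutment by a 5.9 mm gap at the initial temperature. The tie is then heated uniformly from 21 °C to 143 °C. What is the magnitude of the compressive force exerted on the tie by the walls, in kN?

If the wall were absent the tie would grow by αΔT L = 16.9×10⁻⁶ × 122 × 1850 = 3.814 mm.
This is smaller than the 5.9 mm clearance, so the tie expands freely without reaching the stop — the stress is zero.

P ≈ 0 kN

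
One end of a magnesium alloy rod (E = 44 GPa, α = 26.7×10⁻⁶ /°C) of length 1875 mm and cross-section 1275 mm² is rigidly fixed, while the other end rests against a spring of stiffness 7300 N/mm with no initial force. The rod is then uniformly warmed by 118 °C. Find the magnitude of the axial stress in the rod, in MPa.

The unrestrained thermal change is αΔT L = 26.7×10⁻⁶ × 118 × 1875 = 5.907 mm.
Let P be the compressive force at the spring. The rod shortens elastically by PL/(AE) and the spring compresses by P/k; together these equal δ_free.
P [ L/(AE) + 1/k ] = δ_free → P [ 1875/(1275×44×10³) + 1/(7300) ] = 5.907.
P = 5.907 / 0.0001704 = 34670 N.
σ = P/A = 34670/1275 = 27.19 MPa.

σ ≈ 27.2 MPa (compressive)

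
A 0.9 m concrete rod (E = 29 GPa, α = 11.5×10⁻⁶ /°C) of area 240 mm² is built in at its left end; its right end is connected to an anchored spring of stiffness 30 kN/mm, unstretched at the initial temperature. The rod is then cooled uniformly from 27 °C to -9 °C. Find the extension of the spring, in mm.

The unrestrained thermal change is αΔT L = 11.5×10⁻⁶ × 36 × 900 = 0.3726 mm.
Let P be the tensile force in the spring. The rod extends elastically by PL/(AE) and the spring stretches by P/k; together these equal δ_free.
So P = δ_free / [L/(AE) + 1/k] = 0.3726 / [ 900/(240×29×10³) + 1/(30×10³) ].
P = 0.3726 / 0.0001626 = 2291 N.
Spring extension = P/k = 2291/(30×10³) = 0.07636 mm.

δ ≈ 0.0764 mm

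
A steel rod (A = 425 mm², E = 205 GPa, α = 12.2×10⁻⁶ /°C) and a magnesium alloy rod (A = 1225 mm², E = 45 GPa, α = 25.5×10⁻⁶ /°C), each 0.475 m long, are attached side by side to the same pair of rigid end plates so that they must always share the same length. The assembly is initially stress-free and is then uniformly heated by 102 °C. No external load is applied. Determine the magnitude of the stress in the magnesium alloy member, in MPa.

Equilibrium of a rigid end plate with no external load gives equal and opposite internal forces ±P in the two members. Since α_{magnesium alloy} > α_{steel}, heating drives the magnesium alloy into compression and the steel into tension.
Compatibility of the two members (thermal + elastic change equal): (α₁ − α₂)ΔT = P·[1/(A₁E₁) + 1/(A₂E₂)].
|α₁ − α₂|·ΔT = 13.3×10⁻⁶ × 102 = 0.001357.
1/(A₁E₁) + 1/(A₂E₂) = 1/(425×205×10³) + 1/(1225×45×10³) = 2.962×10⁻⁸ N⁻¹.
So P = 0.001357 / 2.962×10⁻⁸ = 45.8 kN.
σ_{magnesium alloy} = P/A₂ = 45800/1225 = 37.39 MPa, compressive.

σ ≈ 37.4 MPa (compressive)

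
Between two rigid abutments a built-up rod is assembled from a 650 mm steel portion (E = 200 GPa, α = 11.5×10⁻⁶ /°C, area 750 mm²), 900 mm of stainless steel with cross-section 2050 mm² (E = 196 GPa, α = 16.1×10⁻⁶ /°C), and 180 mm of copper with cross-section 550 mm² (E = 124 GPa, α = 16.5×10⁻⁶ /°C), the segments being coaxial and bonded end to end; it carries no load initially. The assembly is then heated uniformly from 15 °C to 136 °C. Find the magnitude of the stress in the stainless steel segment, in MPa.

Free thermal expansion of the whole bar: Σ αᵢΔT Lᵢ = 11.5×10⁻⁶×121×650 + 16.1×10⁻⁶×121×900 + 16.5×10⁻⁶×121×180 = 3.017 mm.
The walls prevent any net length change, so an axial force P (same in every segment) develops. Compatibility: P · Σ Lᵢ/(AᵢEᵢ) = δ_free.
The series flexibility is Σ Lᵢ/(AᵢEᵢ) = 650/(750×200×10³) + 900/(2050×196×10³) + 180/(550×124×10³) = 9.213×10⁻⁶ mm/N.
P = 3.017 / 9.213×10⁻⁶ = 327500 N = 327.5 kN, compressive.
σ_{stainless steel} = P / A = 327500 / 2050 = 159.8 MPa.

σ ≈ 160 MPa (compressive)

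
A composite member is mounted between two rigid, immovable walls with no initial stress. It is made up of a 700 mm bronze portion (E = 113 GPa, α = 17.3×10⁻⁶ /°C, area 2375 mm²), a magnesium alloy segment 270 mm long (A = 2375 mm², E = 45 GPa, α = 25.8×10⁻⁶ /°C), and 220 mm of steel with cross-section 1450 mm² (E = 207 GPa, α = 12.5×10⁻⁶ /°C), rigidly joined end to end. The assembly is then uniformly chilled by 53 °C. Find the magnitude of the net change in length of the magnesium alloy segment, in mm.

|ΔL| ≈ 0.129 mm

With the walls removed the bar would change length by δ_free = Σ αᵢΔT Lᵢ = 17.3×10⁻⁶×53×700 + 25.8×10⁻⁶×53×270 + 12.5×10⁻⁶×53×220 = 1.157 mm.
The walls prevent any net length change, so an axial force P (same in every segment) develops. Compatibility: P · Σ Lᵢ/(AᵢEᵢ) = δ_free.
Σ Lᵢ/(AᵢEᵢ) = 700/(2375×113×10³) + 270/(2375×45×10³) + 220/(1450×207×10³) = 5.868×10⁻⁶ mm/N.
So P = 1.157 / 5.868×10⁻⁶ = 197.1 kN, tensile.
For the magnesium alloy segment, free thermal change = 25.8×10⁻⁶×53×270 = 0.3692 mm and elastic change from P = 197100×270/(2375×45×10³) = 0.4981 mm; these oppose, so the net change is 0.129 mm (segment lengthens).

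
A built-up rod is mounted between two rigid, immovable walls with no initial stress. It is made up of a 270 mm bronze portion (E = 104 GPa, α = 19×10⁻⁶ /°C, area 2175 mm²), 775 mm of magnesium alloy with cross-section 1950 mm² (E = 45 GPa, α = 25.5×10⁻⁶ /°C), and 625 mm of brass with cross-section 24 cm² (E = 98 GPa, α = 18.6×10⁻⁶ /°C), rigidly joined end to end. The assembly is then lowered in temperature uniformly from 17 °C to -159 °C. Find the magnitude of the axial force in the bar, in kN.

If the supports were absent, the total length change would be Σ αᵢΔT Lᵢ = 19×10⁻⁶×176×270 + 25.5×10⁻⁶×176×775 + 18.6×10⁻⁶×176×625 = 6.427 mm.
Since the ends are fixed, an axial force P builds up, equal in every segment, with P · Σ Lᵢ/(AᵢEᵢ) = δ_free.
Σ Lᵢ/(AᵢEᵢ) = 270/(2175×104×10³) + 775/(1950×45×10³) + 625/(2400×98×10³) = 1.268×10⁻⁵ mm/N.
So P = 6.427 / 1.268×10⁻⁵ = 506.8 kN, tensile.

P ≈ 507 kN (tensile)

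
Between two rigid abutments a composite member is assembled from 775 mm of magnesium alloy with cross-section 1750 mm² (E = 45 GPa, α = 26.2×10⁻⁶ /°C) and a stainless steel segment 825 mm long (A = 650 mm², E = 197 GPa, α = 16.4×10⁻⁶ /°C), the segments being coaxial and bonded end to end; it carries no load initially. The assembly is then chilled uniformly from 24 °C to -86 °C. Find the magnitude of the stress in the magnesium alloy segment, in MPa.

σ ≈ 131 MPa (tensile)

Free thermal contraction of the whole bar: Σ αᵢΔT Lᵢ = 26.2×10⁻⁶×110×775 + 16.4×10⁻⁶×110×825 = 3.722 mm.
Since the ends are fixed, an axial force P builds up, equal in every segment, with P · Σ Lᵢ/(AᵢEᵢ) = δ_free.
Σ Lᵢ/(AᵢEᵢ) = 775/(1750×45×10³) + 825/(650×197×10³) = 1.628×10⁻⁵ mm/N.
So P = 3.722 / 1.628×10⁻⁵ = 228.6 kN, tensile.
σ_{magnesium alloy} = P / A = 228600 / 1750 = 130.6 MPa.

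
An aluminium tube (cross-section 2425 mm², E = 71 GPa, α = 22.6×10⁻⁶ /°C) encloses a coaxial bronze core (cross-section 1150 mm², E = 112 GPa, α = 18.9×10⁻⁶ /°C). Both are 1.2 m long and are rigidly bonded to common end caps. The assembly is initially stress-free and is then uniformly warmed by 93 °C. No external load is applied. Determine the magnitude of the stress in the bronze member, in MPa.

σ ≈ 22 MPa (tensile)

The aluminium has the larger α, so on heating it would change length more than the bronze if both were free. The rigid plates force a common final length, so the aluminium is put into compression and the bronze into tension, with equal and opposite forces P (no external load).
Setting the final lengths equal and cancelling L: (α₁ − α₂)ΔT = P/(A₁E₁) + P/(A₂E₂).
|α₁ − α₂|·ΔT = 3.7×10⁻⁶ × 93 = 0.0003441.
1/(A₁E₁) + 1/(A₂E₂) = 1/(2425×71×10³) + 1/(1150×112×10³) = 1.357×10⁻⁸ N⁻¹.
P = 0.0003441 / 1.357×10⁻⁸ = 25350 N = 25.35 kN.
σ_{bronze} = P/A₂ = 25350/1150 = 22.05 MPa, tensile.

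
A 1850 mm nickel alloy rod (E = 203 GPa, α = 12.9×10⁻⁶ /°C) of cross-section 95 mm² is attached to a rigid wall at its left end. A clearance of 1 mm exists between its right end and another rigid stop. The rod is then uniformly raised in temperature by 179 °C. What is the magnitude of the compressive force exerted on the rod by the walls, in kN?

P ≈ 34.1 kN

If the wall were absent the rod would grow by αΔT L = 12.9×10⁻⁶ × 179 × 1850 = 4.272 mm.
After closing the 1 mm clearance, 4.272 − 1 = 3.272 mm of expansion remains to be suppressed by the wall.
So σ = E(δ_free − g)/L = 203×10³ × 3.272/1850 = 359 MPa.
Force on the wall = σA = 359 × 95 mm² = 34.11 kN.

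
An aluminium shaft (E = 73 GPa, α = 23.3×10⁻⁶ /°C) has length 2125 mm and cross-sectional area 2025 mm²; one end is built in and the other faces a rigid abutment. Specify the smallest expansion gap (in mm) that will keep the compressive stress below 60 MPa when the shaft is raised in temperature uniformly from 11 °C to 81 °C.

g ≈ 1.72 mm

With no wall the shaft would lengthen by αΔT L = 23.3×10⁻⁶ × 70 × 2125 = 3.466 mm.
A stress of 60 MPa corresponds to the wall pushing the shaft back by σL/E = 60×2125/(73×10³) = 1.747 mm.
The gap must absorb the remainder: g_min = 3.466 − 1.747 = 1.719 mm.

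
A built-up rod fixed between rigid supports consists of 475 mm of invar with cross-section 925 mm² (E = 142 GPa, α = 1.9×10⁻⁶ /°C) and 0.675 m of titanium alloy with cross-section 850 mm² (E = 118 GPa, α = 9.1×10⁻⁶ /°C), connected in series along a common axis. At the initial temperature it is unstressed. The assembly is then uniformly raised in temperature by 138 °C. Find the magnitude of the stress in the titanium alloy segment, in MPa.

With the walls removed the bar would change length by δ_free = Σ αᵢΔT Lᵢ = 1.9×10⁻⁶×138×475 + 9.1×10⁻⁶×138×675 = 0.9722 mm.
The walls prevent any net length change, so an axial force P (same in every segment) develops. Compatibility: P · Σ Lᵢ/(AᵢEᵢ) = δ_free.
The series flexibility is Σ Lᵢ/(AᵢEᵢ) = 475/(925×142×10³) + 675/(850×118×10³) = 1.035×10⁻⁵ mm/N.
P = 0.9722 / 1.035×10⁻⁵ = 93970 N = 93.97 kN, compressive.
σ_{titanium alloy} = P / A = 93970 / 850 = 110.6 MPa.

σ ≈ 111 MPa (compressive)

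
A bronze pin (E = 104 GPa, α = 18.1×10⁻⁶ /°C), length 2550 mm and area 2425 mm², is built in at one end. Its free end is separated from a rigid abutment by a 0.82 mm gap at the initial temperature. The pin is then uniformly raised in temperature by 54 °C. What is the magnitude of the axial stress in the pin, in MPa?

σ ≈ 68.2 MPa (compressive)

If the wall were absent the pin would grow by αΔT L = 18.1×10⁻⁶ × 54 × 2550 = 2.492 mm.
This exceeds the 0.82 mm gap, so the wall pushes back. The portion of expansion that must be recovered elastically is δ_free − gap = 2.492 − 0.82 = 1.672 mm.
So σ = E(δ_free − g)/L = 104×10³ × 1.672/2550 = 68.21 MPa.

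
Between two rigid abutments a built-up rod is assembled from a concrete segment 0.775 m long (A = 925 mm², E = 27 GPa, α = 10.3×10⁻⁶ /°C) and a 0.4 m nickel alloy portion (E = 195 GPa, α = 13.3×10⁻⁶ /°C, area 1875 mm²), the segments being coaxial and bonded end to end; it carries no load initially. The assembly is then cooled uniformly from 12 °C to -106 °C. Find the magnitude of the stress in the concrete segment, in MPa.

If the supports were absent, the total length change would be Σ αᵢΔT Lᵢ = 10.3×10⁻⁶×118×775 + 13.3×10⁻⁶×118×400 = 1.57 mm.
The walls prevent any net length change, so an axial force P (same in every segment) develops. Compatibility: P · Σ Lᵢ/(AᵢEᵢ) = δ_free.
Σ Lᵢ/(AᵢEᵢ) = 775/(925×27×10³) + 400/(1875×195×10³) = 3.213×10⁻⁵ mm/N.
So P = 1.57 / 3.213×10⁻⁵ = 48.86 kN, tensile.
σ_{concrete} = P / A = 48860 / 925 = 52.82 MPa.

σ ≈ 52.8 MPa (tensile)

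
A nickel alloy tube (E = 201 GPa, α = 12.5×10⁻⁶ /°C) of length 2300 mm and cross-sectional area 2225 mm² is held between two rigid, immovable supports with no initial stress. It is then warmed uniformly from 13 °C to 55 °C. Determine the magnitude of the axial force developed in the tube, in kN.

P ≈ 235 kN (compressive)

Full restraint means ε = 0, so the stress is σ = EαΔT = 201×10³ × 12.5×10⁻⁶ × 42 = 105.5 MPa.
Axial force P = σA = 105.5 × 2225 = 234800 N = 234.8 kN, compressive.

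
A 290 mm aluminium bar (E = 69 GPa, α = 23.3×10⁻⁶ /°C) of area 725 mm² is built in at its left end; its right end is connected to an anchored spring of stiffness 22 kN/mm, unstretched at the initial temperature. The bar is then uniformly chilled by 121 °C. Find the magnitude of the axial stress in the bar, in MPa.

σ ≈ 22 MPa (tensile)

Free thermal contraction: δ_free = αΔT L = 23.3×10⁻⁶ × 121 × 290 = 0.8176 mm.
With a force P in the spring, the elastic change of the bar is PL/(AE) and that of the spring is P/k; compatibility requires their sum to equal δ_free.
So P = δ_free / [L/(AE) + 1/k] = 0.8176 / [ 290/(725×69×10³) + 1/(22×10³) ].
P = 0.8176 / 5.125×10⁻⁵ = 15950 N.
σ = P/A = 15950/725 = 22 MPa.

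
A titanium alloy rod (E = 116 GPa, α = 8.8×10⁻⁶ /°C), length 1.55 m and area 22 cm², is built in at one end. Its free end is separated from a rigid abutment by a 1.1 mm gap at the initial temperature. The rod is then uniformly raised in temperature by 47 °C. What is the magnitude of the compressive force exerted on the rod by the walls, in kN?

P ≈ 0 kN

If the wall were absent the rod would grow by αΔT L = 8.8×10⁻⁶ × 47 × 1550 = 0.6411 mm.
This is smaller than the 1.1 mm clearance, so the rod expands freely without reaching the stop — the stress is zero.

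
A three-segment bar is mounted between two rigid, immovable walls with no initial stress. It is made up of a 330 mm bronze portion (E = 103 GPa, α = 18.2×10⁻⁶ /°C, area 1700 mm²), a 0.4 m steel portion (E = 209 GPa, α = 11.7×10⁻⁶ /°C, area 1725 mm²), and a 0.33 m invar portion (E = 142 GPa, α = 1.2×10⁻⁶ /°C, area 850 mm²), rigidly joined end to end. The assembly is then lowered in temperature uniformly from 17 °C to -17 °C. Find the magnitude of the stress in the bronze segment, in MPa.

Free thermal contraction of the whole bar: Σ αᵢΔT Lᵢ = 18.2×10⁻⁶×34×330 + 11.7×10⁻⁶×34×400 + 1.2×10⁻⁶×34×330 = 0.3768 mm.
The walls prevent any net length change, so an axial force P (same in every segment) develops. Compatibility: P · Σ Lᵢ/(AᵢEᵢ) = δ_free.
The series flexibility is Σ Lᵢ/(AᵢEᵢ) = 330/(1700×103×10³) + 400/(1725×209×10³) + 330/(850×142×10³) = 5.728×10⁻⁶ mm/N.
P = 0.3768 / 5.728×10⁻⁶ = 65780 N = 65.78 kN, tensile.
σ_{bronze} = P / A = 65780 / 1700 = 38.69 MPa.

σ ≈ 38.7 MPa (tensile)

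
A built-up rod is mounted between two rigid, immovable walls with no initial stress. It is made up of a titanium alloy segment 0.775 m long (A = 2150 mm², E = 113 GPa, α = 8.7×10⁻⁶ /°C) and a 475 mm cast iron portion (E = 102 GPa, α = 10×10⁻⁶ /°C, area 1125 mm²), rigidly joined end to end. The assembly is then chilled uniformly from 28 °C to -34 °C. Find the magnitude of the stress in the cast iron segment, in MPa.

With the walls removed the bar would change length by δ_free = Σ αᵢΔT Lᵢ = 8.7×10⁻⁶×62×775 + 10×10⁻⁶×62×475 = 0.7125 mm.
The walls prevent any net length change, so an axial force P (same in every segment) develops. Compatibility: P · Σ Lᵢ/(AᵢEᵢ) = δ_free.
The series flexibility is Σ Lᵢ/(AᵢEᵢ) = 775/(2150×113×10³) + 475/(1125×102×10³) = 7.329×10⁻⁶ mm/N.
Hence P = δ_free / Σ(L/AE) = 0.7125/7.329×10⁻⁶ = 97.22 kN (tensile).
σ_{cast iron} = P / A = 97220 / 1125 = 86.41 MPa.

σ ≈ 86.4 MPa (tensile)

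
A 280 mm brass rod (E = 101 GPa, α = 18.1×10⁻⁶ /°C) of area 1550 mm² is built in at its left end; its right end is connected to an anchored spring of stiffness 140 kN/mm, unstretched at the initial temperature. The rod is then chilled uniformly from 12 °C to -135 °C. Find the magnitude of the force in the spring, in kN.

P ≈ 83.4 kN

If the spring were absent the rod would shorten by αΔT L = 18.1×10⁻⁶ × 147 × 280 = 0.745 mm.
With a force P in the spring, the elastic change of the rod is PL/(AE) and that of the spring is P/k; compatibility requires their sum to equal δ_free.
P [ L/(AE) + 1/k ] = δ_free → P [ 280/(1550×101×10³) + 1/(140×10³) ] = 0.745.
P = 0.745 / 8.931×10⁻⁶ = 83410 N.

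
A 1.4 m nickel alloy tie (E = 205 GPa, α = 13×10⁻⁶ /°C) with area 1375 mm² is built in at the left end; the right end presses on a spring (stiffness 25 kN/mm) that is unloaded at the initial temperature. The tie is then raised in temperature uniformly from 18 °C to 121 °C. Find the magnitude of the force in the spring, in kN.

If the spring were absent the tie would lengthen by αΔT L = 13×10⁻⁶ × 103 × 1400 = 1.875 mm.
Let P be the compressive force at the spring. The tie shortens elastically by PL/(AE) and the spring compresses by P/k; together these equal δ_free.
So P = δ_free / [L/(AE) + 1/k] = 1.875 / [ 1400/(1375×205×10³) + 1/(25×10³) ].
P = 1.875 / 4.497×10⁻⁵ = 41690 N.

P ≈ 41.7 kN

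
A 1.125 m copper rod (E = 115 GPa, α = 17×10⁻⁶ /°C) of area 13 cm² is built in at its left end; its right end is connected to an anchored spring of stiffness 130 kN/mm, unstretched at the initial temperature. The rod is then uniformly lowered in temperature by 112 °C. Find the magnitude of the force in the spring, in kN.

P ≈ 141 kN

Free thermal contraction: δ_free = αΔT L = 17×10⁻⁶ × 112 × 1125 = 2.142 mm.
With a force P in the spring, the elastic change of the rod is PL/(AE) and that of the spring is P/k; compatibility requires their sum to equal δ_free.
P [ L/(AE) + 1/k ] = δ_free → P [ 1125/(1300×115×10³) + 1/(130×10³) ] = 2.142.
P = 2.142 / 1.522×10⁻⁵ = 140800 N.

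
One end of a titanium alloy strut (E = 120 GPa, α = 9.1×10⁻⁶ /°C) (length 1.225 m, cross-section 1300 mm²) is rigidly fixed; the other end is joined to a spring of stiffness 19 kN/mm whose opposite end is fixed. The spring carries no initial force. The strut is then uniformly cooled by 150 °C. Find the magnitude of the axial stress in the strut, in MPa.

If the spring were absent the strut would shorten by αΔT L = 9.1×10⁻⁶ × 150 × 1225 = 1.672 mm.
With a force P in the spring, the elastic change of the strut is PL/(AE) and that of the spring is P/k; compatibility requires their sum to equal δ_free.
So P = δ_free / [L/(AE) + 1/k] = 1.672 / [ 1225/(1300×120×10³) + 1/(19×10³) ].
P = 1.672 / 6.048×10⁻⁵ = 27650 N.
σ = P/A = 27650/1300 = 21.27 MPa.

σ ≈ 21.3 MPa (tensile)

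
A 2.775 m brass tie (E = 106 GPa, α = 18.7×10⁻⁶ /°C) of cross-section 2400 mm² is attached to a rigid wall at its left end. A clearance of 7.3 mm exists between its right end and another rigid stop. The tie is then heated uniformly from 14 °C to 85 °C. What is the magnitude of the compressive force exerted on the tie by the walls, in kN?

If the wall were absent the tie would grow by αΔT L = 18.7×10⁻⁶ × 71 × 2775 = 3.684 mm.
This is smaller than the 7.3 mm clearance, so the tie expands freely without reaching the stop — the stress is zero.

P ≈ 0 kN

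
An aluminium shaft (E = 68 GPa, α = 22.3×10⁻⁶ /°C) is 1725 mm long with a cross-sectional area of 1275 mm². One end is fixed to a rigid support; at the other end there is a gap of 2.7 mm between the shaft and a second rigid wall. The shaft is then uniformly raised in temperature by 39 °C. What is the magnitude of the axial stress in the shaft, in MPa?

Unrestrained expansion: δ_free = αΔT L = 22.3×10⁻⁶ × 39 × 1725 = 1.5 mm.
This is smaller than the 2.7 mm clearance, so the shaft expands freely without reaching the stop — the stress is zero.

σ ≈ 0 MPa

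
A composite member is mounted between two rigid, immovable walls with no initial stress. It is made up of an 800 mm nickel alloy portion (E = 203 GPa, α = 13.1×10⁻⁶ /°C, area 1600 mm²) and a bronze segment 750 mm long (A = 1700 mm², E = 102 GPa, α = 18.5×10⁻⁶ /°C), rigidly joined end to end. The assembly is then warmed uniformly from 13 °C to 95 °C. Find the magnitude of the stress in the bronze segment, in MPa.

If the supports were absent, the total length change would be Σ αᵢΔT Lᵢ = 13.1×10⁻⁶×82×800 + 18.5×10⁻⁶×82×750 = 1.997 mm.
The walls prevent any net length change, so an axial force P (same in every segment) develops. Compatibility: P · Σ Lᵢ/(AᵢEᵢ) = δ_free.
Σ Lᵢ/(AᵢEᵢ) = 800/(1600×203×10³) + 750/(1700×102×10³) = 6.788×10⁻⁶ mm/N.
So P = 1.997 / 6.788×10⁻⁶ = 294.2 kN, compressive.
σ_{bronze} = P / A = 294200 / 1700 = 173.1 MPa.

σ ≈ 173 MPa (compressive)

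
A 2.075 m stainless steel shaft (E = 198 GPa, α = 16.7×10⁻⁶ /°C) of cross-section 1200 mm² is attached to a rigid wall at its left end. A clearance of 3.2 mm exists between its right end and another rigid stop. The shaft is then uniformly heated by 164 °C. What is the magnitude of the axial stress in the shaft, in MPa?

Unrestrained expansion: δ_free = αΔT L = 16.7×10⁻⁶ × 164 × 2075 = 5.683 mm.
This exceeds the 3.2 mm gap, so the wall pushes back. The portion of expansion that must be recovered elastically is δ_free − gap = 5.683 − 3.2 = 2.483 mm.
So σ = E(δ_free − g)/L = 198×10³ × 2.483/2075 = 236.9 MPa.

σ ≈ 237 MPa (compressive)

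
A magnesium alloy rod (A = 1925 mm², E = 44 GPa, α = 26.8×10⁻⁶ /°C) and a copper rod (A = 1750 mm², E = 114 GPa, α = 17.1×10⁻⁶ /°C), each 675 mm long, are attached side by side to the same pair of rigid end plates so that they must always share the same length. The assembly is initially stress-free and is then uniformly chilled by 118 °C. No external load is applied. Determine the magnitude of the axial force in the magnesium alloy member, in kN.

P ≈ 68.1 kN (tensile in the magnesium alloy)

Equilibrium of a rigid end plate with no external load gives equal and opposite internal forces ±P in the two members. Since α_{magnesium alloy} > α_{copper}, cooling drives the magnesium alloy into tension and the copper into compression.
Setting the final lengths equal and cancelling L: (α₁ − α₂)ΔT = P/(A₁E₁) + P/(A₂E₂).
|α₁ − α₂|·ΔT = 9.7×10⁻⁶ × 118 = 0.001145.
1/(A₁E₁) + 1/(A₂E₂) = 1/(1925×44×10³) + 1/(1750×114×10³) = 1.682×10⁻⁸ N⁻¹.
P = 0.001145 / 1.682×10⁻⁸ = 68050 N = 68.05 kN.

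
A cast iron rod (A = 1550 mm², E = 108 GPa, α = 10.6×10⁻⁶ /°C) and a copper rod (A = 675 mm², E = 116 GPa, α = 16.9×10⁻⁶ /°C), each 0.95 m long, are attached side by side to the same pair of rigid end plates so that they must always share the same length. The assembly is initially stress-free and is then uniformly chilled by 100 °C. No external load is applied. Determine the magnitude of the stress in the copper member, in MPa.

σ ≈ 49.8 MPa (tensile)

Both members must finish at the same length. With the larger α, the copper tends to over-contract; the plates restrain it, putting the copper in tension and the cast iron in compression. With no external load the two internal forces are equal and opposite, magnitude P.
Setting the final lengths equal and cancelling L: (α₁ − α₂)ΔT = P/(A₁E₁) + P/(A₂E₂).
|α₁ − α₂|·ΔT = 6.3×10⁻⁶ × 100 = 0.00063.
1/(A₁E₁) + 1/(A₂E₂) = 1/(1550×108×10³) + 1/(675×116×10³) = 1.875×10⁻⁸ N⁻¹.
P = 0.00063 / 1.875×10⁻⁸ = 33610 N = 33.61 kN.
σ_{copper} = P/A₂ = 33610/675 = 49.79 MPa, tensile.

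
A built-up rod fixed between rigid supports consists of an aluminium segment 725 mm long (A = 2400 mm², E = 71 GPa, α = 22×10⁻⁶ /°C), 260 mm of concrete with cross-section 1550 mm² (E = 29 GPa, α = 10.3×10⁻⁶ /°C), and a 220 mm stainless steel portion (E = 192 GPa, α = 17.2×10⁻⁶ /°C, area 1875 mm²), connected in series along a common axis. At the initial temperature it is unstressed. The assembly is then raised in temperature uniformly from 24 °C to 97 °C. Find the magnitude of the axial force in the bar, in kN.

P ≈ 154 kN (compressive)

With the walls removed the bar would change length by δ_free = Σ αᵢΔT Lᵢ = 22×10⁻⁶×73×725 + 10.3×10⁻⁶×73×260 + 17.2×10⁻⁶×73×220 = 1.636 mm.
The rigid supports impose zero overall length change; the single axial force P common to all segments must satisfy P Σ Lᵢ/(AᵢEᵢ) = δ_free.
Σ Lᵢ/(AᵢEᵢ) = 725/(2400×71×10³) + 260/(1550×29×10³) + 220/(1875×192×10³) = 1.065×10⁻⁵ mm/N.
P = 1.636 / 1.065×10⁻⁵ = 153600 N = 153.6 kN, compressive.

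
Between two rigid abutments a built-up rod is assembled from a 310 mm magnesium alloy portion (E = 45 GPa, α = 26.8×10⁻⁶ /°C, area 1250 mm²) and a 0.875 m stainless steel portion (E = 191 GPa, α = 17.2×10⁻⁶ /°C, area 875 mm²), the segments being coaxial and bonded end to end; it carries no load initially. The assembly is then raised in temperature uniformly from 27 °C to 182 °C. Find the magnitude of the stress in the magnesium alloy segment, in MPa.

σ ≈ 270 MPa (compressive)

If the supports were absent, the total length change would be Σ αᵢΔT Lᵢ = 26.8×10⁻⁶×155×310 + 17.2×10⁻⁶×155×875 = 3.62 mm.
The rigid supports impose zero overall length change; the single axial force P common to all segments must satisfy P Σ Lᵢ/(AᵢEᵢ) = δ_free.
Σ Lᵢ/(AᵢEᵢ) = 310/(1250×45×10³) + 875/(875×191×10³) = 1.075×10⁻⁵ mm/N.
Hence P = δ_free / Σ(L/AE) = 3.62/1.075×10⁻⁵ = 336.9 kN (compressive).
σ_{magnesium alloy} = P / A = 336900 / 1250 = 269.5 MPa.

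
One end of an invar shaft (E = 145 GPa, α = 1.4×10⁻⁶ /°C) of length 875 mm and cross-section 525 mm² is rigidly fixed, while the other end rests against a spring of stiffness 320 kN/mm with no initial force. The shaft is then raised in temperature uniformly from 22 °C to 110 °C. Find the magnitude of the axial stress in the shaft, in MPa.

σ ≈ 14 MPa (compressive)

Free thermal expansion: δ_free = αΔT L = 1.4×10⁻⁶ × 88 × 875 = 0.1078 mm.
With a force P in the spring, the elastic change of the shaft is PL/(AE) and that of the spring is P/k; compatibility requires their sum to equal δ_free.
So P = δ_free / [L/(AE) + 1/k] = 0.1078 / [ 875/(525×145×10³) + 1/(320×10³) ].
P = 0.1078 / 1.462×10⁻⁵ = 7374 N.
σ = P/A = 7374/525 = 14.05 MPa.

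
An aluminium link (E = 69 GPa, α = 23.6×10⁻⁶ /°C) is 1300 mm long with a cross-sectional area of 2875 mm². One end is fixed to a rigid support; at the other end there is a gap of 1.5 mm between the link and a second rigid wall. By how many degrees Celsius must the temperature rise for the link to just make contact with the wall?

Contact occurs when the free expansion equals the gap: αΔT L = 1.5 mm.
So ΔT = g/(αL) = 1.5/(23.6×10⁻⁶ × 1300) = 48.89 °C.

ΔT ≈ 48.9 °C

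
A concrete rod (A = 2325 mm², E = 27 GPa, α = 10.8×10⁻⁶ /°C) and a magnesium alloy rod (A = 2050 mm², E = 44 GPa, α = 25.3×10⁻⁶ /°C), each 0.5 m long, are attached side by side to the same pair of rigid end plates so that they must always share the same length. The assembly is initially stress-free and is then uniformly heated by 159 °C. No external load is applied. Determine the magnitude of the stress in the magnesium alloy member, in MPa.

Both members must finish at the same length. With the larger α, the magnesium alloy tends to over-expand; the plates restrain it, putting the magnesium alloy in compression and the concrete in tension. With no external load the two internal forces are equal and opposite, magnitude P.
Setting the final lengths equal and cancelling L: (α₁ − α₂)ΔT = P/(A₁E₁) + P/(A₂E₂).
|α₁ − α₂|·ΔT = 14.5×10⁻⁶ × 159 = 0.002305.
1/(A₁E₁) + 1/(A₂E₂) = 1/(2325×27×10³) + 1/(2050×44×10³) = 2.702×10⁻⁸ N⁻¹.
P = 0.002305 / 2.702×10⁻⁸ = 85340 N = 85.34 kN.
σ_{magnesium alloy} = P/A₂ = 85340/2050 = 41.63 MPa, compressive.

σ ≈ 41.6 MPa (compressive)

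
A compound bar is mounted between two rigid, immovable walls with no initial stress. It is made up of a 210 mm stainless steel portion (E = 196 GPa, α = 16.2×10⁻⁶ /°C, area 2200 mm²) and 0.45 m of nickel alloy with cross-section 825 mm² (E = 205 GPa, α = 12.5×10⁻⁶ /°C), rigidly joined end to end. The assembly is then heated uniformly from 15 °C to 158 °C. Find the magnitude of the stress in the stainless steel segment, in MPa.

σ ≈ 186 MPa (compressive)

With the walls removed the bar would change length by δ_free = Σ αᵢΔT Lᵢ = 16.2×10⁻⁶×143×210 + 12.5×10⁻⁶×143×450 = 1.291 mm.
Since the ends are fixed, an axial force P builds up, equal in every segment, with P · Σ Lᵢ/(AᵢEᵢ) = δ_free.
Σ Lᵢ/(AᵢEᵢ) = 210/(2200×196×10³) + 450/(825×205×10³) = 3.148×10⁻⁶ mm/N.
So P = 1.291 / 3.148×10⁻⁶ = 410.1 kN, compressive.
σ_{stainless steel} = P / A = 410100 / 2200 = 186.4 MPa.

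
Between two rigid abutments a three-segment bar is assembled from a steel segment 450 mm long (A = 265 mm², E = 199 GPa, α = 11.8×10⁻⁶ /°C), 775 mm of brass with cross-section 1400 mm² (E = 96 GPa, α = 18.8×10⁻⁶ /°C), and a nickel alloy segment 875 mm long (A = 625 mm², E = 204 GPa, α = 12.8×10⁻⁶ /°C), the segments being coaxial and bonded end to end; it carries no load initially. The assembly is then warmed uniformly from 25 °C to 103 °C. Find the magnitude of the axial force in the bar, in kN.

P ≈ 115 kN (compressive)

With the walls removed the bar would change length by δ_free = Σ αᵢΔT Lᵢ = 11.8×10⁻⁶×78×450 + 18.8×10⁻⁶×78×775 + 12.8×10⁻⁶×78×875 = 2.424 mm.
Since the ends are fixed, an axial force P builds up, equal in every segment, with P · Σ Lᵢ/(AᵢEᵢ) = δ_free.
Σ Lᵢ/(AᵢEᵢ) = 450/(265×199×10³) + 775/(1400×96×10³) + 875/(625×204×10³) = 2.116×10⁻⁵ mm/N.
Hence P = δ_free / Σ(L/AE) = 2.424/2.116×10⁻⁵ = 114.6 kN (compressive).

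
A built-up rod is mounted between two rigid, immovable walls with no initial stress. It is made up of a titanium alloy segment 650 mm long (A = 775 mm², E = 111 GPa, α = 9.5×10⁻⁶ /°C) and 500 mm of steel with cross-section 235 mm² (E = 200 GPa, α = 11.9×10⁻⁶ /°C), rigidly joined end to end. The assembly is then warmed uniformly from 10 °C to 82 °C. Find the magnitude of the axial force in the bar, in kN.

If the supports were absent, the total length change would be Σ αᵢΔT Lᵢ = 9.5×10⁻⁶×72×650 + 11.9×10⁻⁶×72×500 = 0.873 mm.
The walls prevent any net length change, so an axial force P (same in every segment) develops. Compatibility: P · Σ Lᵢ/(AᵢEᵢ) = δ_free.
Σ Lᵢ/(AᵢEᵢ) = 650/(775×111×10³) + 500/(235×200×10³) = 1.819×10⁻⁵ mm/N.
Hence P = δ_free / Σ(L/AE) = 0.873/1.819×10⁻⁵ = 47.98 kN (compressive).

P ≈ 48 kN (compressive)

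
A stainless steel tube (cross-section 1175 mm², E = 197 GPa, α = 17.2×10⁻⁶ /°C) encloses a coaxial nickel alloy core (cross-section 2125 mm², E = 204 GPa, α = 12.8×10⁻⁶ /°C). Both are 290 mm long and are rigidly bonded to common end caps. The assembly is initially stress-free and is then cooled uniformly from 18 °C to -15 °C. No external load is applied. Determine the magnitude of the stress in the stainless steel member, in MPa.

σ ≈ 18.6 MPa (tensile)

The stainless steel has the larger α, so on cooling it would change length more than the nickel alloy if both were free. The rigid plates force a common final length, so the stainless steel is put into tension and the nickel alloy into compression, with equal and opposite forces P (no external load).
Setting the final lengths equal and cancelling L: (α₁ − α₂)ΔT = P/(A₁E₁) + P/(A₂E₂).
|α₁ − α₂|·ΔT = 4.4×10⁻⁶ × 33 = 0.0001452.
1/(A₁E₁) + 1/(A₂E₂) = 1/(1175×197×10³) + 1/(2125×204×10³) = 6.627×10⁻⁹ N⁻¹.
P = 0.0001452 / 6.627×10⁻⁹ = 21910 N = 21.91 kN.
σ_{stainless steel} = P/A₁ = 21910/1175 = 18.65 MPa, tensile.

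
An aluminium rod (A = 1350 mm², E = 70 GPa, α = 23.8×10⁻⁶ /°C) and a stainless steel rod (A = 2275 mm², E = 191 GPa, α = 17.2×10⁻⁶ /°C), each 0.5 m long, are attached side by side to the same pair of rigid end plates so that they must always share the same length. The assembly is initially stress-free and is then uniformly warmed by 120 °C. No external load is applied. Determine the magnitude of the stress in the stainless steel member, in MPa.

Both members must finish at the same length. With the larger α, the aluminium tends to over-expand; the plates restrain it, putting the aluminium in compression and the stainless steel in tension. With no external load the two internal forces are equal and opposite, magnitude P.
Compatibility of the two members (thermal + elastic change equal): (α₁ − α₂)ΔT = P·[1/(A₁E₁) + 1/(A₂E₂)].
|α₁ − α₂|·ΔT = 6.6×10⁻⁶ × 120 = 0.000792.
1/(A₁E₁) + 1/(A₂E₂) = 1/(1350×70×10³) + 1/(2275×191×10³) = 1.288×10⁻⁸ N⁻¹.
P = 0.000792 / 1.288×10⁻⁸ = 61470 N = 61.47 kN.
σ_{stainless steel} = P/A₂ = 61470/2275 = 27.02 MPa, tensile.

σ ≈ 27 MPa (tensile)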